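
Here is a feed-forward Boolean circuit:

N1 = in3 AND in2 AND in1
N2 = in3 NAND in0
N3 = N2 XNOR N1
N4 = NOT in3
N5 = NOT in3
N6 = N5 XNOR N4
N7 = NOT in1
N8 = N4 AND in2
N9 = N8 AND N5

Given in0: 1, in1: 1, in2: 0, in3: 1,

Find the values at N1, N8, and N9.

N1 = 0  N8 = 0  N9 = 0

N1 = in3 AND in2 AND in1 = 1 AND 0 AND 1 = 0
N4 = NOT in3 = NOT 1 = 0
N5 = NOT in3 = NOT 1 = 0
N8 = N4 AND in2 = 0 AND 0 = 0
N9 = N8 AND N5 = 0 AND 0 = 0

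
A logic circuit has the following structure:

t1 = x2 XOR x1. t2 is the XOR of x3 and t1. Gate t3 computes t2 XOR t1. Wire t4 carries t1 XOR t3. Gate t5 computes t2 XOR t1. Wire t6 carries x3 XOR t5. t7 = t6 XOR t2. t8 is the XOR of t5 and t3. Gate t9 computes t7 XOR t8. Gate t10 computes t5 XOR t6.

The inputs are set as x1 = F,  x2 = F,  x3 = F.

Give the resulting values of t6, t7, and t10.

t1 = x2 XOR x1 = F XOR F = F
t2 = x3 XOR t1 = F XOR F = F
t5 = t2 XOR t1 = F XOR F = F
t6 = x3 XOR t5 = F XOR F = F
t7 = t6 XOR t2 = F XOR F = F
t10 = t5 XOR t6 = F XOR F = F

t6 = F; t7 = F; t10 = F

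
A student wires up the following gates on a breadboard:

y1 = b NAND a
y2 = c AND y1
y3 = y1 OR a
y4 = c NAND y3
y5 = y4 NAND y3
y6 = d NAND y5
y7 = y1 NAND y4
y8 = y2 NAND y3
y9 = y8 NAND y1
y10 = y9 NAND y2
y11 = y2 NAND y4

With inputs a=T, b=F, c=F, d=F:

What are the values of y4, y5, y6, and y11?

y4 = T, y5 = F, y6 = T, y11 = T

y1 = b NAND a = F NAND T = T
y2 = c AND y1 = F AND T = F
y3 = y1 OR a = T OR T = T
y4 = c NAND y3 = F NAND T = T
y5 = y4 NAND y3 = T NAND T = F
y6 = d NAND y5 = F NAND F = T
y11 = y2 NAND y4 = F NAND T = T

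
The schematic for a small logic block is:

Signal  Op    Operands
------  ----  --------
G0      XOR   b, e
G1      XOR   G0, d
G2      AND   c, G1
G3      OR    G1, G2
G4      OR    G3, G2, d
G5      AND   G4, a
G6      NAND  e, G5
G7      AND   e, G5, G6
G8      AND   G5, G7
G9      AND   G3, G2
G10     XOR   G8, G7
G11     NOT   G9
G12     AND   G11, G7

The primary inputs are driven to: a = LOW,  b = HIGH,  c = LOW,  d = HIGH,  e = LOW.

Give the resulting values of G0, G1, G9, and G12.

G0 = HIGH, G1 = LOW, G9 = LOW, G12 = LOW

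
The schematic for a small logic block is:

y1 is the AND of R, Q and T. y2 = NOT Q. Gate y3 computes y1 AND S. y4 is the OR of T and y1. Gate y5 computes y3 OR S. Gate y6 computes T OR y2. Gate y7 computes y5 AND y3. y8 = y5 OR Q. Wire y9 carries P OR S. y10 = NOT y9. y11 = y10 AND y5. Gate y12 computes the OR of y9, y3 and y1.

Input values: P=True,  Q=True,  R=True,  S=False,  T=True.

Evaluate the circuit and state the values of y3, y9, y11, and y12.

y1 = R AND Q AND T = True AND True AND True = True
y3 = y1 AND S = True AND False = False
y5 = y3 OR S = False OR False = False
y9 = P OR S = True OR False = True
y10 = NOT y9 = NOT True = False
y11 = y10 AND y5 = False AND False = False
y12 = y9 OR y3 OR y1 = True OR False OR True = True

y3 = False; y9 = True; y11 = False; y12 = True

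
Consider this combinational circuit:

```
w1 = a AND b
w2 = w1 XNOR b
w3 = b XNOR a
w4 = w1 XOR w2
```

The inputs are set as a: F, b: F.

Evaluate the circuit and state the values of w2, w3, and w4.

w1 = a AND b = F AND F = F
w2 = w1 XNOR b = F XNOR F = T
w3 = b XNOR a = F XNOR F = T
w4 = w1 XOR w2 = F XOR T = T

w2 = T; w3 = T; w4 = T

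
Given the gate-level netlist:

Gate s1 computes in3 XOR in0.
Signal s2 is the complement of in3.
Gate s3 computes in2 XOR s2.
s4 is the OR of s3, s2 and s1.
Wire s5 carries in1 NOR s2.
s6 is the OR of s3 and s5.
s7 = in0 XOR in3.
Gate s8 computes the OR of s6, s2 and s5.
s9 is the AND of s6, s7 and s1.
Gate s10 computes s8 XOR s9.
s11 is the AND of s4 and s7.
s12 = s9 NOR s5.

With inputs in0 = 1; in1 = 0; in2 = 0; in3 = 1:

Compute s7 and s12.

s7 = 0; s12 = 0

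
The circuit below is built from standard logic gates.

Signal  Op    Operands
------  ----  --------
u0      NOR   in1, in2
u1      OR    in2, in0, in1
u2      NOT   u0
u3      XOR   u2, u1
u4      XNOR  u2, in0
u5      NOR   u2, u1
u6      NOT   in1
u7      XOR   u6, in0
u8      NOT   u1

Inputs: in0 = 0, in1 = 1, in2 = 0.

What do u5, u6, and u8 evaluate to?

u0 = in1 NOR in2 = 1 NOR 0 = 0
u1 = in2 OR in0 OR in1 = 0 OR 0 OR 1 = 1
u2 = NOT u0 = NOT 0 = 1
u5 = u2 NOR u1 = 1 NOR 1 = 0
u6 = NOT in1 = NOT 1 = 0
u8 = NOT u1 = NOT 1 = 0

u5 = 0  u6 = 0  u8 = 0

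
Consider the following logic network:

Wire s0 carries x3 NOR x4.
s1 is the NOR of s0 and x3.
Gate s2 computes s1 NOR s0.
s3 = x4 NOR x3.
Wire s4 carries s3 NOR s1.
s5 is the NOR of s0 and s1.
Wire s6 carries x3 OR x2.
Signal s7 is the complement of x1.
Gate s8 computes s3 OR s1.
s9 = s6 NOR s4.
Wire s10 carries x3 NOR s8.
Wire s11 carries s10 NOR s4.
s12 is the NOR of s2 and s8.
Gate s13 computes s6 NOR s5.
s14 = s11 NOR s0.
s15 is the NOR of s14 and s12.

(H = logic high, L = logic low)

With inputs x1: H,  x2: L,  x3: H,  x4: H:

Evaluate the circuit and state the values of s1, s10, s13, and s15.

s0 = x3 NOR x4 = H NOR H = L
s1 = s0 NOR x3 = L NOR H = L
s2 = s1 NOR s0 = L NOR L = H
s3 = x4 NOR x3 = H NOR H = L
s4 = s3 NOR s1 = L NOR L = H
s5 = s0 NOR s1 = L NOR L = H
s6 = x3 OR x2 = H OR L = H
s8 = s3 OR s1 = L OR L = L
s10 = x3 NOR s8 = H NOR L = L
s11 = s10 NOR s4 = L NOR H = L
s12 = s2 NOR s8 = H NOR L = L
s13 = s6 NOR s5 = H NOR H = L
s14 = s11 NOR s0 = L NOR L = H
s15 = s14 NOR s12 = H NOR L = L

s1 = L, s10 = L, s13 = L, s15 = L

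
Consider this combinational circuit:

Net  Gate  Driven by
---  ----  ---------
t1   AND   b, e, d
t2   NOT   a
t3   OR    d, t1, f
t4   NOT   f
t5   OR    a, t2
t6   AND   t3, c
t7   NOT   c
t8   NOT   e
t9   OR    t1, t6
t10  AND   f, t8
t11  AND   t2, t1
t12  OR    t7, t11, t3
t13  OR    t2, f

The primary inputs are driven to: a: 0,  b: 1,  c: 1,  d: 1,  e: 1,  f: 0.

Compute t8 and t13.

t8 = 0, t13 = 1

t2 = NOT a = NOT 0 = 1
t8 = NOT e = NOT 1 = 0
t13 = t2 OR f = 1 OR 0 = 1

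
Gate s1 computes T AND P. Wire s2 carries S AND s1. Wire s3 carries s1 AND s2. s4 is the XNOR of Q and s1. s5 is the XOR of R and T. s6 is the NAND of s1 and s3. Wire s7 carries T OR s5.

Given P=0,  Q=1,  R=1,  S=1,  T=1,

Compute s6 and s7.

s6 = 1, s7 = 1

s1 = T AND P = 1 AND 0 = 0
s2 = S AND s1 = 1 AND 0 = 0
s3 = s1 AND s2 = 0 AND 0 = 0
s5 = R XOR T = 1 XOR 1 = 0
s6 = s1 NAND s3 = 0 NAND 0 = 1
s7 = T OR s5 = 1 OR 0 = 1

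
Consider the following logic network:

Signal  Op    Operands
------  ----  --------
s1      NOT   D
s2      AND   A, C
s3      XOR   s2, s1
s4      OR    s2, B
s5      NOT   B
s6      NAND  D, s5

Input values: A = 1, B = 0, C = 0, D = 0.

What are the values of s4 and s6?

s4 = 0, s6 = 1

s2 = A AND C = 1 AND 0 = 0
s4 = s2 OR B = 0 OR 0 = 0
s5 = NOT B = NOT 0 = 1
s6 = D NAND s5 = 0 NAND 1 = 1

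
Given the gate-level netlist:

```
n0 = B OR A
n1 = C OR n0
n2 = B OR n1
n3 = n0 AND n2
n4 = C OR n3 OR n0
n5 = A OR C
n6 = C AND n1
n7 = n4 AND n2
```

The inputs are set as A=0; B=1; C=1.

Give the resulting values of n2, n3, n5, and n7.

n0 = B OR A = 1 OR 0 = 1
n1 = C OR n0 = 1 OR 1 = 1
n2 = B OR n1 = 1 OR 1 = 1
n3 = n0 AND n2 = 1 AND 1 = 1
n4 = C OR n3 OR n0 = 1 OR 1 OR 1 = 1
n5 = A OR C = 0 OR 1 = 1
n7 = n4 AND n2 = 1 AND 1 = 1

n2 = 1, n3 = 1, n5 = 1, n7 = 1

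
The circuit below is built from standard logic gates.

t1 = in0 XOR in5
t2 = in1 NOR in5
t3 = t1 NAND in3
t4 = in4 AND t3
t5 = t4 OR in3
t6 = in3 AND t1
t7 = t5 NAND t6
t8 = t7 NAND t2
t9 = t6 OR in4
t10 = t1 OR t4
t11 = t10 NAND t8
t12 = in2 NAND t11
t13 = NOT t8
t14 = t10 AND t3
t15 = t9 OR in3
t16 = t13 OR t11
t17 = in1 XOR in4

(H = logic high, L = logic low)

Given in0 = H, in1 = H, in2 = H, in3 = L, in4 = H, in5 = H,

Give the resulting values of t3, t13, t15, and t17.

t3 = H, t13 = L, t15 = H, t17 = L

t1 = in0 XOR in5 = H XOR H = L
t2 = in1 NOR in5 = H NOR H = L
t3 = t1 NAND in3 = L NAND L = H
t4 = in4 AND t3 = H AND H = H
t5 = t4 OR in3 = H OR L = H
t6 = in3 AND t1 = L AND L = L
t7 = t5 NAND t6 = H NAND L = H
t8 = t7 NAND t2 = H NAND L = H
t9 = t6 OR in4 = L OR H = H
t13 = NOT t8 = NOT H = L
t15 = t9 OR in3 = H OR L = H
t17 = in1 XOR in4 = H XOR H = L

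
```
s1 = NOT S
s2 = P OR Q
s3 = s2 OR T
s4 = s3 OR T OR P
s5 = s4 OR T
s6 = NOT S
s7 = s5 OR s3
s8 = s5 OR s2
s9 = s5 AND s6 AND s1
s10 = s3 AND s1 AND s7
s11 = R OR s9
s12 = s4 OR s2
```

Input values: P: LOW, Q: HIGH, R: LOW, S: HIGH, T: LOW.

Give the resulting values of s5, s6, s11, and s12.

s5 = HIGH  s6 = LOW  s11 = LOW  s12 = HIGH

s1 = NOT S = NOT HIGH = LOW
s2 = P OR Q = LOW OR HIGH = HIGH
s3 = s2 OR T = HIGH OR LOW = HIGH
s4 = s3 OR T OR P = HIGH OR LOW OR LOW = HIGH
s5 = s4 OR T = HIGH OR LOW = HIGH
s6 = NOT S = NOT HIGH = LOW
s9 = s5 AND s6 AND s1 = HIGH AND LOW AND LOW = LOW
s11 = R OR s9 = LOW OR LOW = LOW
s12 = s4 OR s2 = HIGH OR HIGH = HIGH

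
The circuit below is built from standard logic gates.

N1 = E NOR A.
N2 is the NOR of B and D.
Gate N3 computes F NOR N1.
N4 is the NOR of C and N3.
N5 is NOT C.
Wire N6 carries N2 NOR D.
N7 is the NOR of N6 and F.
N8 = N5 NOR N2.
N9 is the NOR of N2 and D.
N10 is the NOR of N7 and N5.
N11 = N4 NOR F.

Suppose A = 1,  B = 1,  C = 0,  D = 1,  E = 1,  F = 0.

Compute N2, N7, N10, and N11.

N1 = E NOR A = 1 NOR 1 = 0
N2 = B NOR D = 1 NOR 1 = 0
N3 = F NOR N1 = 0 NOR 0 = 1
N4 = C NOR N3 = 0 NOR 1 = 0
N5 = NOT C = NOT 0 = 1
N6 = N2 NOR D = 0 NOR 1 = 0
N7 = N6 NOR F = 0 NOR 0 = 1
N10 = N7 NOR N5 = 1 NOR 1 = 0
N11 = N4 NOR F = 0 NOR 0 = 1

N2 = 0; N7 = 1; N10 = 0; N11 = 1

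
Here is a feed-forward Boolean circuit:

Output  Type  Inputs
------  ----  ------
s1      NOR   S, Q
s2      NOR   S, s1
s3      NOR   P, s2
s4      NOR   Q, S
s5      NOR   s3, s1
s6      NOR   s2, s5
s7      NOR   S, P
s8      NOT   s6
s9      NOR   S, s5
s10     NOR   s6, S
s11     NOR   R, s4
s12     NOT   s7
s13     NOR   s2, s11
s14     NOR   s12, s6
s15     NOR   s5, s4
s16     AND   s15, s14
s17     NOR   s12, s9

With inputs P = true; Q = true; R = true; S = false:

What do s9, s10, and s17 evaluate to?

s9 = false  s10 = true  s17 = false

s1 = S NOR Q = false NOR true = false
s2 = S NOR s1 = false NOR false = true
s3 = P NOR s2 = true NOR true = false
s5 = s3 NOR s1 = false NOR false = true
s6 = s2 NOR s5 = true NOR true = false
s7 = S NOR P = false NOR true = false
s9 = S NOR s5 = false NOR true = false
s10 = s6 NOR S = false NOR false = true
s12 = NOT s7 = NOT false = true
s17 = s12 NOR s9 = true NOR false = false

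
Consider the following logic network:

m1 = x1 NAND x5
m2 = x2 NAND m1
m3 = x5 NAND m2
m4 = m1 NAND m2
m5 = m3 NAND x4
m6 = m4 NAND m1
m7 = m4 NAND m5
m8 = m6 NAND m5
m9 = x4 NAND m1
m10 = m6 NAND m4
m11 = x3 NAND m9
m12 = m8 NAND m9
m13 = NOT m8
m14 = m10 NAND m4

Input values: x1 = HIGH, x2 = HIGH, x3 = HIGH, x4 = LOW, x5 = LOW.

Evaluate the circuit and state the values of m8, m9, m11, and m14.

m1 = x1 NAND x5 = HIGH NAND LOW = HIGH
m2 = x2 NAND m1 = HIGH NAND HIGH = LOW
m3 = x5 NAND m2 = LOW NAND LOW = HIGH
m4 = m1 NAND m2 = HIGH NAND LOW = HIGH
m5 = m3 NAND x4 = HIGH NAND LOW = HIGH
m6 = m4 NAND m1 = HIGH NAND HIGH = LOW
m8 = m6 NAND m5 = LOW NAND HIGH = HIGH
m9 = x4 NAND m1 = LOW NAND HIGH = HIGH
m10 = m6 NAND m4 = LOW NAND HIGH = HIGH
m11 = x3 NAND m9 = HIGH NAND HIGH = LOW
m14 = m10 NAND m4 = HIGH NAND HIGH = LOW

m8 = HIGH, m9 = HIGH, m11 = LOW, m14 = LOW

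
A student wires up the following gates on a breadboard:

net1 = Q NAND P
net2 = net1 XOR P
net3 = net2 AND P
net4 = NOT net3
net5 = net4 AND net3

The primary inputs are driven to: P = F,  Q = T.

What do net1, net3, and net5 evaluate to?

net1 = T, net3 = F, net5 = F

net1 = Q NAND P = T NAND F = T
net2 = net1 XOR P = T XOR F = T
net3 = net2 AND P = T AND F = F
net4 = NOT net3 = NOT F = T
net5 = net4 AND net3 = T AND F = F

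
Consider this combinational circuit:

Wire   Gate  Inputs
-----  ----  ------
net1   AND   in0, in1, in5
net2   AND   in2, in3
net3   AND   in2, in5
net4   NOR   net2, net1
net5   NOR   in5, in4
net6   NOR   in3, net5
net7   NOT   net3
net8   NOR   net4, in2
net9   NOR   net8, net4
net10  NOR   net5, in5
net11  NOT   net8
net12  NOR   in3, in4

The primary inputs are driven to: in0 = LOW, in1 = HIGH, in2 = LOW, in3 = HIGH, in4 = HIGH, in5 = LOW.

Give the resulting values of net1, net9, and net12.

net1 = LOW; net9 = LOW; net12 = LOW

net1 = in0 AND in1 AND in5 = LOW AND HIGH AND LOW = LOW
net2 = in2 AND in3 = LOW AND HIGH = LOW
net4 = net2 NOR net1 = LOW NOR LOW = HIGH
net8 = net4 NOR in2 = HIGH NOR LOW = LOW
net9 = net8 NOR net4 = LOW NOR HIGH = LOW
net12 = in3 NOR in4 = HIGH NOR HIGH = LOW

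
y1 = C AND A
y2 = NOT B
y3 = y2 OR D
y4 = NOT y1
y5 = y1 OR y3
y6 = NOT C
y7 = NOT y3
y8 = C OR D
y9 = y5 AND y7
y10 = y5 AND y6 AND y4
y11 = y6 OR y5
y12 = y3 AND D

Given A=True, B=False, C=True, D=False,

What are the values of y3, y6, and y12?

y2 = NOT B = NOT False = True
y3 = y2 OR D = True OR False = True
y6 = NOT C = NOT True = False
y12 = y3 AND D = True AND False = False

y3 = True, y6 = False, y12 = False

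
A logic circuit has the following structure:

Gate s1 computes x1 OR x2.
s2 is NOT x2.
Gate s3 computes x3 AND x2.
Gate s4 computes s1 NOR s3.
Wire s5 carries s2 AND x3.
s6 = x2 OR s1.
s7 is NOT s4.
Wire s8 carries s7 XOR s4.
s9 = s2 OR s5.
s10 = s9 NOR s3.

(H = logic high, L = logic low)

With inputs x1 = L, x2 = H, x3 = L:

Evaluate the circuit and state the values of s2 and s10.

s2 = L; s10 = H

s2 = NOT x2 = NOT H = L
s3 = x3 AND x2 = L AND H = L
s5 = s2 AND x3 = L AND L = L
s9 = s2 OR s5 = L OR L = L
s10 = s9 NOR s3 = L NOR L = H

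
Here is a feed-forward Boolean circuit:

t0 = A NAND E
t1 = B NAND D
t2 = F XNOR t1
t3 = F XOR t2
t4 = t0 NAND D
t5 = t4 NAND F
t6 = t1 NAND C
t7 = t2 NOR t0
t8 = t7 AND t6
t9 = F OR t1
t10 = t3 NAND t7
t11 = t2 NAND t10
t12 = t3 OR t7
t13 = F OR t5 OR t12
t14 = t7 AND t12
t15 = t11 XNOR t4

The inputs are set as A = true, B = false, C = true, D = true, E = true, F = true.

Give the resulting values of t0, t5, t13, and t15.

t0 = false  t5 = false  t13 = true  t15 = false

t0 = A NAND E = true NAND true = false
t1 = B NAND D = false NAND true = true
t2 = F XNOR t1 = true XNOR true = true
t3 = F XOR t2 = true XOR true = false
t4 = t0 NAND D = false NAND true = true
t5 = t4 NAND F = true NAND true = false
t7 = t2 NOR t0 = true NOR false = false
t10 = t3 NAND t7 = false NAND false = true
t11 = t2 NAND t10 = true NAND true = false
t12 = t3 OR t7 = false OR false = false
t13 = F OR t5 OR t12 = true OR false OR false = true
t15 = t11 XNOR t4 = false XNOR true = false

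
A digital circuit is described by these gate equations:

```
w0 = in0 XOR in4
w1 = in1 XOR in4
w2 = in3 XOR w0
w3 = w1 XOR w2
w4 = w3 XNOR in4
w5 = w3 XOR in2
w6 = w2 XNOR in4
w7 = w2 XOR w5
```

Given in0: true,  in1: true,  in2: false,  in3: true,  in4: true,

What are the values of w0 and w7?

w0 = in0 XOR in4 = true XOR true = false
w1 = in1 XOR in4 = true XOR true = false
w2 = in3 XOR w0 = true XOR false = true
w3 = w1 XOR w2 = false XOR true = true
w5 = w3 XOR in2 = true XOR false = true
w7 = w2 XOR w5 = true XOR true = false

w0 = false, w7 = false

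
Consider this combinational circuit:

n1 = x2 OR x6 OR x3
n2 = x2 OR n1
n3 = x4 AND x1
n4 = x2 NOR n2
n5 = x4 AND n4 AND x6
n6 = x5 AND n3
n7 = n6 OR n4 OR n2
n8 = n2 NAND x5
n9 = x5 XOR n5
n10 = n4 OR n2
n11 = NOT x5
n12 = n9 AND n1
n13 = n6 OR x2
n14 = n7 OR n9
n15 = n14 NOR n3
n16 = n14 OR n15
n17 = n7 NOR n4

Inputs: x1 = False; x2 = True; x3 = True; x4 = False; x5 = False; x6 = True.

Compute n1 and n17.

n1 = True, n17 = False

n1 = x2 OR x6 OR x3 = True OR True OR True = True
n2 = x2 OR n1 = True OR True = True
n3 = x4 AND x1 = False AND False = False
n4 = x2 NOR n2 = True NOR True = False
n6 = x5 AND n3 = False AND False = False
n7 = n6 OR n4 OR n2 = False OR False OR True = True
n17 = n7 NOR n4 = True NOR False = False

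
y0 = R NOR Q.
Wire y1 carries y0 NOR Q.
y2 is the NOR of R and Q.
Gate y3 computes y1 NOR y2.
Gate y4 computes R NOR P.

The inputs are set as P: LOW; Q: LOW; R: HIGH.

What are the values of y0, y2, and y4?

y0 = LOW; y2 = LOW; y4 = LOW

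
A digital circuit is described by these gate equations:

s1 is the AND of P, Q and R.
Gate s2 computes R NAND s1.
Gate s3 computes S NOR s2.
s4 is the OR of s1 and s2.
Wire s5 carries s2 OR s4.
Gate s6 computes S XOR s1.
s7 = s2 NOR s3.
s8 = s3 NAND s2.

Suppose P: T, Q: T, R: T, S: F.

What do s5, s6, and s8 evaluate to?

s5 = T, s6 = T, s8 = T

s1 = P AND Q AND R = T AND T AND T = T
s2 = R NAND s1 = T NAND T = F
s3 = S NOR s2 = F NOR F = T
s4 = s1 OR s2 = T OR F = T
s5 = s2 OR s4 = F OR T = T
s6 = S XOR s1 = F XOR T = T
s8 = s3 NAND s2 = T NAND F = T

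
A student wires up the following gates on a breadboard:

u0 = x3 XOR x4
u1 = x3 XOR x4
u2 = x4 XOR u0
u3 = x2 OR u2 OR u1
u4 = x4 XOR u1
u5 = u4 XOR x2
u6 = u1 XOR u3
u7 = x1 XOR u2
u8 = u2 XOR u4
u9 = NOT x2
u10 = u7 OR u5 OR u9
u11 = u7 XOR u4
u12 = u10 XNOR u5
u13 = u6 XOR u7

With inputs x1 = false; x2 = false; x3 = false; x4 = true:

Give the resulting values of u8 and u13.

u8 = false, u13 = false

u0 = x3 XOR x4 = false XOR true = true
u1 = x3 XOR x4 = false XOR true = true
u2 = x4 XOR u0 = true XOR true = false
u3 = x2 OR u2 OR u1 = false OR false OR true = true
u4 = x4 XOR u1 = true XOR true = false
u6 = u1 XOR u3 = true XOR true = false
u7 = x1 XOR u2 = false XOR false = false
u8 = u2 XOR u4 = false XOR false = false
u13 = u6 XOR u7 = false XOR false = false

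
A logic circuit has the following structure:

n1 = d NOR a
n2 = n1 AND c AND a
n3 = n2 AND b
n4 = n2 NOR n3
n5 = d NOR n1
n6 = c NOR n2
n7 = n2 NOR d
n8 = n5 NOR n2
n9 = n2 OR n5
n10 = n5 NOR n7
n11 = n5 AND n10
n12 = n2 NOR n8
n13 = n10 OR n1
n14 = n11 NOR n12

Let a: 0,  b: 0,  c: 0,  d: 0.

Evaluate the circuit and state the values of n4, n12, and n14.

n1 = d NOR a = 0 NOR 0 = 1
n2 = n1 AND c AND a = 1 AND 0 AND 0 = 0
n3 = n2 AND b = 0 AND 0 = 0
n4 = n2 NOR n3 = 0 NOR 0 = 1
n5 = d NOR n1 = 0 NOR 1 = 0
n7 = n2 NOR d = 0 NOR 0 = 1
n8 = n5 NOR n2 = 0 NOR 0 = 1
n10 = n5 NOR n7 = 0 NOR 1 = 0
n11 = n5 AND n10 = 0 AND 0 = 0
n12 = n2 NOR n8 = 0 NOR 1 = 0
n14 = n11 NOR n12 = 0 NOR 0 = 1

n4 = 1, n12 = 0, n14 = 1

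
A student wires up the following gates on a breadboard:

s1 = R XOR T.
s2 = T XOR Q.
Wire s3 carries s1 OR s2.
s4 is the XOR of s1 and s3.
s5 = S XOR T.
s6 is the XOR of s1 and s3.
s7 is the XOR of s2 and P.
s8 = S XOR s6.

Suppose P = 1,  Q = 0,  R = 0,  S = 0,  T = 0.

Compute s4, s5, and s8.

s4 = 0  s5 = 0  s8 = 0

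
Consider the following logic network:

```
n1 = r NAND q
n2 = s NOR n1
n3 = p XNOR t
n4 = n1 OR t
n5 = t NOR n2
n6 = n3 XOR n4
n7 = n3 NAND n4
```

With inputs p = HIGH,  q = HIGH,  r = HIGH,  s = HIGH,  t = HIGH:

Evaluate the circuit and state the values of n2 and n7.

n1 = r NAND q = HIGH NAND HIGH = LOW
n2 = s NOR n1 = HIGH NOR LOW = LOW
n3 = p XNOR t = HIGH XNOR HIGH = HIGH
n4 = n1 OR t = LOW OR HIGH = HIGH
n7 = n3 NAND n4 = HIGH NAND HIGH = LOW

n2 = LOW, n7 = LOW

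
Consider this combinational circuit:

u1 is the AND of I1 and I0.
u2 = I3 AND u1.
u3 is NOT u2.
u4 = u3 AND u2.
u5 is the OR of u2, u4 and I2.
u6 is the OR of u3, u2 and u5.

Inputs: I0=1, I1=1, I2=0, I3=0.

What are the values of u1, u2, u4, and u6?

u1 = 1  u2 = 0  u4 = 0  u6 = 1

u1 = I1 AND I0 = 1 AND 1 = 1
u2 = I3 AND u1 = 0 AND 1 = 0
u3 = NOT u2 = NOT 0 = 1
u4 = u3 AND u2 = 1 AND 0 = 0
u5 = u2 OR u4 OR I2 = 0 OR 0 OR 0 = 0
u6 = u3 OR u2 OR u5 = 1 OR 0 OR 0 = 1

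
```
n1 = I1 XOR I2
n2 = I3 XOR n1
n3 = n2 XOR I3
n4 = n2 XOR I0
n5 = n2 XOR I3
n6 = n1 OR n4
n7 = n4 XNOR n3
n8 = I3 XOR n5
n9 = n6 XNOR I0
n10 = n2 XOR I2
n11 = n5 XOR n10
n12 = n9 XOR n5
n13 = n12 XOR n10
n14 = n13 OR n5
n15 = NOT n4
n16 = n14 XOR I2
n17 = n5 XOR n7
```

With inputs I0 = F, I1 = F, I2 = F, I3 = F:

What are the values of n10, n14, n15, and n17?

n10 = F, n14 = T, n15 = T, n17 = T

n1 = I1 XOR I2 = F XOR F = F
n2 = I3 XOR n1 = F XOR F = F
n3 = n2 XOR I3 = F XOR F = F
n4 = n2 XOR I0 = F XOR F = F
n5 = n2 XOR I3 = F XOR F = F
n6 = n1 OR n4 = F OR F = F
n7 = n4 XNOR n3 = F XNOR F = T
n9 = n6 XNOR I0 = F XNOR F = T
n10 = n2 XOR I2 = F XOR F = F
n12 = n9 XOR n5 = T XOR F = T
n13 = n12 XOR n10 = T XOR F = T
n14 = n13 OR n5 = T OR F = T
n15 = NOT n4 = NOT F = T
n17 = n5 XOR n7 = F XOR T = T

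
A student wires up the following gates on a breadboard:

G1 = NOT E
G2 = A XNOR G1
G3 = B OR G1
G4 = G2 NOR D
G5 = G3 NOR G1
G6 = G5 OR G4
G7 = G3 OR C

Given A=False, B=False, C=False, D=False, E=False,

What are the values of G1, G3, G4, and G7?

G1 = NOT E = NOT False = True
G2 = A XNOR G1 = False XNOR True = False
G3 = B OR G1 = False OR True = True
G4 = G2 NOR D = False NOR False = True
G7 = G3 OR C = True OR False = True

G1 = True; G3 = True; G4 = True; G7 = True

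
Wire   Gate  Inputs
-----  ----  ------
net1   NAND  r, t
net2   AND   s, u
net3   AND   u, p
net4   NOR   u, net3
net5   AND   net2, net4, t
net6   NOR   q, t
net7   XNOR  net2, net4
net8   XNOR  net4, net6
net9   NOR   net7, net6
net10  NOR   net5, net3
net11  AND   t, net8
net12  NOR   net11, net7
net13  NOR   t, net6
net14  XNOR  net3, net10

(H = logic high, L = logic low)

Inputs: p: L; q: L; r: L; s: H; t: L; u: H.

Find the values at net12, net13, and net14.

net2 = s AND u = H AND H = H
net3 = u AND p = H AND L = L
net4 = u NOR net3 = H NOR L = L
net5 = net2 AND net4 AND t = H AND L AND L = L
net6 = q NOR t = L NOR L = H
net7 = net2 XNOR net4 = H XNOR L = L
net8 = net4 XNOR net6 = L XNOR H = L
net10 = net5 NOR net3 = L NOR L = H
net11 = t AND net8 = L AND L = L
net12 = net11 NOR net7 = L NOR L = H
net13 = t NOR net6 = L NOR H = L
net14 = net3 XNOR net10 = L XNOR H = L

net12 = H; net13 = L; net14 = L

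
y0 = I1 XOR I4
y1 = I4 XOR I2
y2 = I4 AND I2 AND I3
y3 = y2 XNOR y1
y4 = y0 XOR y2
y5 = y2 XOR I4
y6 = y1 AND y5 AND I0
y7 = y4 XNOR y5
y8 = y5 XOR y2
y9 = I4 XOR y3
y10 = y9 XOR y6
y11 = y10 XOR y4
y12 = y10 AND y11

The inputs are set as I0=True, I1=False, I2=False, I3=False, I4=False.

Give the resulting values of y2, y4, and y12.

y2 = False; y4 = False; y12 = True

y0 = I1 XOR I4 = False XOR False = False
y1 = I4 XOR I2 = False XOR False = False
y2 = I4 AND I2 AND I3 = False AND False AND False = False
y3 = y2 XNOR y1 = False XNOR False = True
y4 = y0 XOR y2 = False XOR False = False
y5 = y2 XOR I4 = False XOR False = False
y6 = y1 AND y5 AND I0 = False AND False AND True = False
y9 = I4 XOR y3 = False XOR True = True
y10 = y9 XOR y6 = True XOR False = True
y11 = y10 XOR y4 = True XOR False = True
y12 = y10 AND y11 = True AND True = True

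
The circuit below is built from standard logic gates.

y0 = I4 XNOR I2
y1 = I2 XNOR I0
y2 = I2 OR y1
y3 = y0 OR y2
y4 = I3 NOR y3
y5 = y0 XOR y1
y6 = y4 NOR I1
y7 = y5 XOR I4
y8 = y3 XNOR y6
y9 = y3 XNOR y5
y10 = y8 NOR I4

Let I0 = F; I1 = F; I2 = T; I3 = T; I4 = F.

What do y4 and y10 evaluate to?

y4 = F; y10 = F

y0 = I4 XNOR I2 = F XNOR T = F
y1 = I2 XNOR I0 = T XNOR F = F
y2 = I2 OR y1 = T OR F = T
y3 = y0 OR y2 = F OR T = T
y4 = I3 NOR y3 = T NOR T = F
y6 = y4 NOR I1 = F NOR F = T
y8 = y3 XNOR y6 = T XNOR T = T
y10 = y8 NOR I4 = T NOR F = F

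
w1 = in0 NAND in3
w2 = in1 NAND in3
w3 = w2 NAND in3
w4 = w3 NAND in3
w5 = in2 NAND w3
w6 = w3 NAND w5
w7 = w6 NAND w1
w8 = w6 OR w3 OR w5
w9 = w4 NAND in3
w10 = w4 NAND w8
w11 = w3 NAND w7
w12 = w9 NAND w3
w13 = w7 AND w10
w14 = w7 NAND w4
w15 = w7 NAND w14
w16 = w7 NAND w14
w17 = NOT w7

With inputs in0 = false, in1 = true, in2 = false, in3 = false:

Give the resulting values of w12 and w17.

w12 = false  w17 = false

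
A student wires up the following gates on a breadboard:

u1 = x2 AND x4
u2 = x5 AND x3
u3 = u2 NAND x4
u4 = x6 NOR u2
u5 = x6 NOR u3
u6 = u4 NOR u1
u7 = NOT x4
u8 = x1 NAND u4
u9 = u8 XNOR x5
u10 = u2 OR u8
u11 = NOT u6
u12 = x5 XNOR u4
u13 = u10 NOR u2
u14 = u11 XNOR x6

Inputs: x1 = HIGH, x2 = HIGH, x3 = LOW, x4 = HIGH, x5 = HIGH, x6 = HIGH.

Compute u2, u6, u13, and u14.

u2 = LOW  u6 = LOW  u13 = LOW  u14 = HIGH

u1 = x2 AND x4 = HIGH AND HIGH = HIGH
u2 = x5 AND x3 = HIGH AND LOW = LOW
u4 = x6 NOR u2 = HIGH NOR LOW = LOW
u6 = u4 NOR u1 = LOW NOR HIGH = LOW
u8 = x1 NAND u4 = HIGH NAND LOW = HIGH
u10 = u2 OR u8 = LOW OR HIGH = HIGH
u11 = NOT u6 = NOT LOW = HIGH
u13 = u10 NOR u2 = HIGH NOR LOW = LOW
u14 = u11 XNOR x6 = HIGH XNOR HIGH = HIGH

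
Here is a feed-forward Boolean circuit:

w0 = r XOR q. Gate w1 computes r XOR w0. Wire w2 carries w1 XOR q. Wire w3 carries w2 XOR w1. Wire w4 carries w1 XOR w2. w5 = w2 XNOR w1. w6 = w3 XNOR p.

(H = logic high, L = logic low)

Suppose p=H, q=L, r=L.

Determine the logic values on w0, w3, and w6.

w0 = L, w3 = L, w6 = L

w0 = r XOR q = L XOR L = L
w1 = r XOR w0 = L XOR L = L
w2 = w1 XOR q = L XOR L = L
w3 = w2 XOR w1 = L XOR L = L
w6 = w3 XNOR p = L XNOR H = L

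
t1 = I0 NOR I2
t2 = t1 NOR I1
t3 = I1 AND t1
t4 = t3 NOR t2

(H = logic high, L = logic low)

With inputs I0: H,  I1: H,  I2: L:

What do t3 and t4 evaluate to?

t3 = L, t4 = H

t1 = I0 NOR I2 = H NOR L = L
t2 = t1 NOR I1 = L NOR H = L
t3 = I1 AND t1 = H AND L = L
t4 = t3 NOR t2 = L NOR L = H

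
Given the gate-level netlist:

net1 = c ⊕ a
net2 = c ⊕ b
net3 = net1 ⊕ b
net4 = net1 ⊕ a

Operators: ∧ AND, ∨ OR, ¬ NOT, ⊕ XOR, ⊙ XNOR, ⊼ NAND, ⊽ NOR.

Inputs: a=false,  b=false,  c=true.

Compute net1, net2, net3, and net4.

net1 = c XOR a = true XOR false = true
net2 = c XOR b = true XOR false = true
net3 = net1 XOR b = true XOR false = true
net4 = net1 XOR a = true XOR false = true

net1 = true; net2 = true; net3 = true; net4 = true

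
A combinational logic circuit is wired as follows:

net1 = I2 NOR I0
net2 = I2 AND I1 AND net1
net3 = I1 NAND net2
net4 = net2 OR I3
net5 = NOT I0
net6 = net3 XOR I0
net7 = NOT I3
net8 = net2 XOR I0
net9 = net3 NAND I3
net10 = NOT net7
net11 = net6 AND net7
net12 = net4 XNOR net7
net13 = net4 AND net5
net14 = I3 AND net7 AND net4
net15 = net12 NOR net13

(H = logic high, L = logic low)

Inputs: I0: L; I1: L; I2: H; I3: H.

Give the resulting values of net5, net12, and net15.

net5 = H; net12 = L; net15 = L

net1 = I2 NOR I0 = H NOR L = L
net2 = I2 AND I1 AND net1 = H AND L AND L = L
net4 = net2 OR I3 = L OR H = H
net5 = NOT I0 = NOT L = H
net7 = NOT I3 = NOT H = L
net12 = net4 XNOR net7 = H XNOR L = L
net13 = net4 AND net5 = H AND H = H
net15 = net12 NOR net13 = L NOR H = L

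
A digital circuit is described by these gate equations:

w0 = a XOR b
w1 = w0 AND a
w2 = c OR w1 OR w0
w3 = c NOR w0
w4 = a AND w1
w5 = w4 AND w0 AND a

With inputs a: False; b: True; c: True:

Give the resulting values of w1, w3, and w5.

w1 = False, w3 = False, w5 = False

w0 = a XOR b = False XOR True = True
w1 = w0 AND a = True AND False = False
w3 = c NOR w0 = True NOR True = False
w4 = a AND w1 = False AND False = False
w5 = w4 AND w0 AND a = False AND True AND False = False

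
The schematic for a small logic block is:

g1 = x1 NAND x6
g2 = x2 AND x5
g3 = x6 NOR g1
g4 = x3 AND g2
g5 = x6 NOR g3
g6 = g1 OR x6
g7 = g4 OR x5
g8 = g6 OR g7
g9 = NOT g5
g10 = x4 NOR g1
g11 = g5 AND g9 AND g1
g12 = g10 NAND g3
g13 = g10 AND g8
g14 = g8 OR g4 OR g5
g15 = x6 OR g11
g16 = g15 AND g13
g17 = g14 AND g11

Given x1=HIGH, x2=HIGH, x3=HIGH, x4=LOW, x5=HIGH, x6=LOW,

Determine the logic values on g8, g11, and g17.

g8 = HIGH  g11 = LOW  g17 = LOW

g1 = x1 NAND x6 = HIGH NAND LOW = HIGH
g2 = x2 AND x5 = HIGH AND HIGH = HIGH
g3 = x6 NOR g1 = LOW NOR HIGH = LOW
g4 = x3 AND g2 = HIGH AND HIGH = HIGH
g5 = x6 NOR g3 = LOW NOR LOW = HIGH
g6 = g1 OR x6 = HIGH OR LOW = HIGH
g7 = g4 OR x5 = HIGH OR HIGH = HIGH
g8 = g6 OR g7 = HIGH OR HIGH = HIGH
g9 = NOT g5 = NOT HIGH = LOW
g11 = g5 AND g9 AND g1 = HIGH AND LOW AND HIGH = LOW
g14 = g8 OR g4 OR g5 = HIGH OR HIGH OR HIGH = HIGH
g17 = g14 AND g11 = HIGH AND LOW = LOW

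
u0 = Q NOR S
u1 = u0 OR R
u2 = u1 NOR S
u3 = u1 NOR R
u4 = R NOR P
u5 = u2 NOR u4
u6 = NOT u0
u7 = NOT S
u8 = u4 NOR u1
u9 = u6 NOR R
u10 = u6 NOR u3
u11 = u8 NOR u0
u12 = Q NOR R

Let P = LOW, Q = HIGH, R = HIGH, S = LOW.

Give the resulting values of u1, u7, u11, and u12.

u0 = Q NOR S = HIGH NOR LOW = LOW
u1 = u0 OR R = LOW OR HIGH = HIGH
u4 = R NOR P = HIGH NOR LOW = LOW
u7 = NOT S = NOT LOW = HIGH
u8 = u4 NOR u1 = LOW NOR HIGH = LOW
u11 = u8 NOR u0 = LOW NOR LOW = HIGH
u12 = Q NOR R = HIGH NOR HIGH = LOW

u1 = HIGH, u7 = HIGH, u11 = HIGH, u12 = LOW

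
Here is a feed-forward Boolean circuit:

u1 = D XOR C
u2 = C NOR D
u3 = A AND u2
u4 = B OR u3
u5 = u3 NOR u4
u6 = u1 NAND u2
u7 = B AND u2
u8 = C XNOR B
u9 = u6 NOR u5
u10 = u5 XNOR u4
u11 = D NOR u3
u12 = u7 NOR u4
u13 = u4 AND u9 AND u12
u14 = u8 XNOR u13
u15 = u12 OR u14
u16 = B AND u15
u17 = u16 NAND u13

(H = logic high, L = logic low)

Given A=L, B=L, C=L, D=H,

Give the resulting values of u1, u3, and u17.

u1 = H, u3 = L, u17 = H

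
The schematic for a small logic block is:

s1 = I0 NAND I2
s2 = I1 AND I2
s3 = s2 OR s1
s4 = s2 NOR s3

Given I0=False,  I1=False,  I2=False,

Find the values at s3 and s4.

s1 = I0 NAND I2 = False NAND False = True
s2 = I1 AND I2 = False AND False = False
s3 = s2 OR s1 = False OR True = True
s4 = s2 NOR s3 = False NOR True = False

s3 = True, s4 = False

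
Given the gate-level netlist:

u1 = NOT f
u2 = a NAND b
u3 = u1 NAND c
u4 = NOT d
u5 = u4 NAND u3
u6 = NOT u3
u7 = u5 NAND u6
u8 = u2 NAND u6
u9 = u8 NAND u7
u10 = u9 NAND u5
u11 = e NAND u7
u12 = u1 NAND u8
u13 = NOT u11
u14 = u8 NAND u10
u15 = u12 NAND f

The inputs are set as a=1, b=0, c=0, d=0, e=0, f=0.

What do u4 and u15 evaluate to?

u4 = 1, u15 = 1

u1 = NOT f = NOT 0 = 1
u2 = a NAND b = 1 NAND 0 = 1
u3 = u1 NAND c = 1 NAND 0 = 1
u4 = NOT d = NOT 0 = 1
u6 = NOT u3 = NOT 1 = 0
u8 = u2 NAND u6 = 1 NAND 0 = 1
u12 = u1 NAND u8 = 1 NAND 1 = 0
u15 = u12 NAND f = 0 NAND 0 = 1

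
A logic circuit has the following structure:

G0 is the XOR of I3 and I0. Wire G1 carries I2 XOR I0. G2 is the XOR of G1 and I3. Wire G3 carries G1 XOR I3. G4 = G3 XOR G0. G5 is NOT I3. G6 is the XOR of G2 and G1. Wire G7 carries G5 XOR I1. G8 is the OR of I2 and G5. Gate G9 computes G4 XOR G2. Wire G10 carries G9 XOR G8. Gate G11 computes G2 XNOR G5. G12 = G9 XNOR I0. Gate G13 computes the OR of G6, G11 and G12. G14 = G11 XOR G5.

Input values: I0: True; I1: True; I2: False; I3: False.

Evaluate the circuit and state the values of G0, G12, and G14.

G0 = I3 XOR I0 = False XOR True = True
G1 = I2 XOR I0 = False XOR True = True
G2 = G1 XOR I3 = True XOR False = True
G3 = G1 XOR I3 = True XOR False = True
G4 = G3 XOR G0 = True XOR True = False
G5 = NOT I3 = NOT False = True
G9 = G4 XOR G2 = False XOR True = True
G11 = G2 XNOR G5 = True XNOR True = True
G12 = G9 XNOR I0 = True XNOR True = True
G14 = G11 XOR G5 = True XOR True = False

G0 = True, G12 = True, G14 = False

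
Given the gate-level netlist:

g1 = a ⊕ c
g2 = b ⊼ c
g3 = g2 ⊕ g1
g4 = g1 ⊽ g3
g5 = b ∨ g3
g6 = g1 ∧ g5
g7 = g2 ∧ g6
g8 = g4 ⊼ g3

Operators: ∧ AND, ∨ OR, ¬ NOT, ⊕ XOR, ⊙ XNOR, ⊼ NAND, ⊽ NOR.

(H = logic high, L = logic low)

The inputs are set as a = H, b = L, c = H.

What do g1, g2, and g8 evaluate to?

g1 = L, g2 = H, g8 = H

g1 = a XOR c = H XOR H = L
g2 = b NAND c = L NAND H = H
g3 = g2 XOR g1 = H XOR L = H
g4 = g1 NOR g3 = L NOR H = L
g8 = g4 NAND g3 = L NAND H = H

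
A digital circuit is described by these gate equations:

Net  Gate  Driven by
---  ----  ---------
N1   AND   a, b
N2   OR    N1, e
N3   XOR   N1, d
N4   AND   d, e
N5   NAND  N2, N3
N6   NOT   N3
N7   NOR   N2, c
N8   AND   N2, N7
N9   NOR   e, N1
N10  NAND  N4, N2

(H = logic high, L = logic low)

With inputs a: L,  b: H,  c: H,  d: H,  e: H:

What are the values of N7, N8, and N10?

N1 = a AND b = L AND H = L
N2 = N1 OR e = L OR H = H
N4 = d AND e = H AND H = H
N7 = N2 NOR c = H NOR H = L
N8 = N2 AND N7 = H AND L = L
N10 = N4 NAND N2 = H NAND H = L

N7 = L, N8 = L, N10 = L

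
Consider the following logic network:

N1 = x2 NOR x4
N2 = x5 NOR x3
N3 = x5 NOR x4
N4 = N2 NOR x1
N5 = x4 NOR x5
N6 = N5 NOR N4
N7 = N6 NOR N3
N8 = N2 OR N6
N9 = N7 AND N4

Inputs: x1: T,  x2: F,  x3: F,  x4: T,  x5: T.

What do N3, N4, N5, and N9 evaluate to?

N3 = F  N4 = F  N5 = F  N9 = F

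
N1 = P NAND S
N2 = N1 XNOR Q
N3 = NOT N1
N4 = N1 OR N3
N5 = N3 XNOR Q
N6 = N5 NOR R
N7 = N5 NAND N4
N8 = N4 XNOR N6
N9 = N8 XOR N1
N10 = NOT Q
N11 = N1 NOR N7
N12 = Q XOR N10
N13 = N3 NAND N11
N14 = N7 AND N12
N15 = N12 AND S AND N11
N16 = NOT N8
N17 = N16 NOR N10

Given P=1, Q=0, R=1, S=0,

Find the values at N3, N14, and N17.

N1 = P NAND S = 1 NAND 0 = 1
N3 = NOT N1 = NOT 1 = 0
N4 = N1 OR N3 = 1 OR 0 = 1
N5 = N3 XNOR Q = 0 XNOR 0 = 1
N6 = N5 NOR R = 1 NOR 1 = 0
N7 = N5 NAND N4 = 1 NAND 1 = 0
N8 = N4 XNOR N6 = 1 XNOR 0 = 0
N10 = NOT Q = NOT 0 = 1
N12 = Q XOR N10 = 0 XOR 1 = 1
N14 = N7 AND N12 = 0 AND 1 = 0
N16 = NOT N8 = NOT 0 = 1
N17 = N16 NOR N10 = 1 NOR 1 = 0

N3 = 0  N14 = 0  N17 = 0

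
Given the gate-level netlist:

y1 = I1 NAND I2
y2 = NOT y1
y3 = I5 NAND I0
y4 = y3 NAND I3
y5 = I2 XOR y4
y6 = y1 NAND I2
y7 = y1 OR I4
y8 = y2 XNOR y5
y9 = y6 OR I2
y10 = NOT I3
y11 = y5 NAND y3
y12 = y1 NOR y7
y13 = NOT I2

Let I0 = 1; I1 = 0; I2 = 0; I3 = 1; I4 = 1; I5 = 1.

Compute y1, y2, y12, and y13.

y1 = I1 NAND I2 = 0 NAND 0 = 1
y2 = NOT y1 = NOT 1 = 0
y7 = y1 OR I4 = 1 OR 1 = 1
y12 = y1 NOR y7 = 1 NOR 1 = 0
y13 = NOT I2 = NOT 0 = 1

y1 = 1, y2 = 0, y12 = 0, y13 = 1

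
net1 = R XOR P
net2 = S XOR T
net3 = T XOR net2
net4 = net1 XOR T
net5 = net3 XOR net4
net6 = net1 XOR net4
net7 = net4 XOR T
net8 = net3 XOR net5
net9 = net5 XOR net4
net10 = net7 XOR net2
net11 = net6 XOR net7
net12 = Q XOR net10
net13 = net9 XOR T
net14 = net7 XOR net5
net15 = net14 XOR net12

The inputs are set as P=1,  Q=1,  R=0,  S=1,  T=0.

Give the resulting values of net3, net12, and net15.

net1 = R XOR P = 0 XOR 1 = 1
net2 = S XOR T = 1 XOR 0 = 1
net3 = T XOR net2 = 0 XOR 1 = 1
net4 = net1 XOR T = 1 XOR 0 = 1
net5 = net3 XOR net4 = 1 XOR 1 = 0
net7 = net4 XOR T = 1 XOR 0 = 1
net10 = net7 XOR net2 = 1 XOR 1 = 0
net12 = Q XOR net10 = 1 XOR 0 = 1
net14 = net7 XOR net5 = 1 XOR 0 = 1
net15 = net14 XOR net12 = 1 XOR 1 = 0

net3 = 1, net12 = 1, net15 = 0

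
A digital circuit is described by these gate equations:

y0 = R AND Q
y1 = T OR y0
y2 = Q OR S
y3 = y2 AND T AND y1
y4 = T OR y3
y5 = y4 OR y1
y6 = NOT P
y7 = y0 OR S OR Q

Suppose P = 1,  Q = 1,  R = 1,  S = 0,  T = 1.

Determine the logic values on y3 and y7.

y3 = 1  y7 = 1

y0 = R AND Q = 1 AND 1 = 1
y1 = T OR y0 = 1 OR 1 = 1
y2 = Q OR S = 1 OR 0 = 1
y3 = y2 AND T AND y1 = 1 AND 1 AND 1 = 1
y7 = y0 OR S OR Q = 1 OR 0 OR 1 = 1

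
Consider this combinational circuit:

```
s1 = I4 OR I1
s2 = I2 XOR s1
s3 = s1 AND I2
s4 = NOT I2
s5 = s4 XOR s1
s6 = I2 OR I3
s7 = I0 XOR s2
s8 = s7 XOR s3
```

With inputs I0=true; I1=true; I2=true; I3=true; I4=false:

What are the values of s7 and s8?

s1 = I4 OR I1 = false OR true = true
s2 = I2 XOR s1 = true XOR true = false
s3 = s1 AND I2 = true AND true = true
s7 = I0 XOR s2 = true XOR false = true
s8 = s7 XOR s3 = true XOR true = false

s7 = true, s8 = false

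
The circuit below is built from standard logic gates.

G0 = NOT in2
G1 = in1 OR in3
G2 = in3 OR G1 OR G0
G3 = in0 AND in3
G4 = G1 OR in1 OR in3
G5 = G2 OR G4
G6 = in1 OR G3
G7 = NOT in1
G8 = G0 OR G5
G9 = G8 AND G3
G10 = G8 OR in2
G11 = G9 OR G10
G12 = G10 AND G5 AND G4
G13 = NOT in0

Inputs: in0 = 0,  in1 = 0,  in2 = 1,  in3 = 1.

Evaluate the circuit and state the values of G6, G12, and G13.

G6 = 0, G12 = 1, G13 = 1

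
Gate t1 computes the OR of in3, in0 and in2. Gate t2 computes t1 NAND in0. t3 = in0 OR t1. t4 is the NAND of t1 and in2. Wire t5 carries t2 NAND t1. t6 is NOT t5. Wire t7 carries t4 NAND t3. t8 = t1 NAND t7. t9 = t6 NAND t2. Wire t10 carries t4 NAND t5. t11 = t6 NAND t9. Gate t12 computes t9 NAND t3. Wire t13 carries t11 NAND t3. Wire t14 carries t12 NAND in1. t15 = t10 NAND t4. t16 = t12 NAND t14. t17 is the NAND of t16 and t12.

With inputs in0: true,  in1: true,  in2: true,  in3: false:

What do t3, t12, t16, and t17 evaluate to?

t1 = in3 OR in0 OR in2 = false OR true OR true = true
t2 = t1 NAND in0 = true NAND true = false
t3 = in0 OR t1 = true OR true = true
t5 = t2 NAND t1 = false NAND true = true
t6 = NOT t5 = NOT true = false
t9 = t6 NAND t2 = false NAND false = true
t12 = t9 NAND t3 = true NAND true = false
t14 = t12 NAND in1 = false NAND true = true
t16 = t12 NAND t14 = false NAND true = true
t17 = t16 NAND t12 = true NAND false = true

t3 = true, t12 = false, t16 = true, t17 = true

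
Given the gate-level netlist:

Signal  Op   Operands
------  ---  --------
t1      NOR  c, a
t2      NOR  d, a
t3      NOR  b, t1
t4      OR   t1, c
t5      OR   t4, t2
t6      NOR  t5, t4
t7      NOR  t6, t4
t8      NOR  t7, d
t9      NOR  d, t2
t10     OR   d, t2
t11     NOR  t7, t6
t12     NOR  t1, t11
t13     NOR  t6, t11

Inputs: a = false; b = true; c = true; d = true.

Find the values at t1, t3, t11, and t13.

t1 = false  t3 = false  t11 = true  t13 = false

t1 = c NOR a = true NOR false = false
t2 = d NOR a = true NOR false = false
t3 = b NOR t1 = true NOR false = false
t4 = t1 OR c = false OR true = true
t5 = t4 OR t2 = true OR false = true
t6 = t5 NOR t4 = true NOR true = false
t7 = t6 NOR t4 = false NOR true = false
t11 = t7 NOR t6 = false NOR false = true
t13 = t6 NOR t11 = false NOR true = false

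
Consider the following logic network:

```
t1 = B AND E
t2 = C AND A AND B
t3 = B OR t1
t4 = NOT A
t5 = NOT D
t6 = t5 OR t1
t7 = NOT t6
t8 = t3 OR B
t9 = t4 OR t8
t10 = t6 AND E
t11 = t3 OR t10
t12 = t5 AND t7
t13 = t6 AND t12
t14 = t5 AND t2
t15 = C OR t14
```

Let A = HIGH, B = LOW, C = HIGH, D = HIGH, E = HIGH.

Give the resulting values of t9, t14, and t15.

t9 = LOW  t14 = LOW  t15 = HIGH

t1 = B AND E = LOW AND HIGH = LOW
t2 = C AND A AND B = HIGH AND HIGH AND LOW = LOW
t3 = B OR t1 = LOW OR LOW = LOW
t4 = NOT A = NOT HIGH = LOW
t5 = NOT D = NOT HIGH = LOW
t8 = t3 OR B = LOW OR LOW = LOW
t9 = t4 OR t8 = LOW OR LOW = LOW
t14 = t5 AND t2 = LOW AND LOW = LOW
t15 = C OR t14 = HIGH OR LOW = HIGH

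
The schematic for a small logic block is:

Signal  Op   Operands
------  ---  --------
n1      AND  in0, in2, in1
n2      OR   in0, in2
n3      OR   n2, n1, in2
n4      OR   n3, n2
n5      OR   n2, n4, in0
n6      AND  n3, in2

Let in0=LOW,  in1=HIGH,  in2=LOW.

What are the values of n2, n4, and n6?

n2 = LOW, n4 = LOW, n6 = LOW

n1 = in0 AND in2 AND in1 = LOW AND LOW AND HIGH = LOW
n2 = in0 OR in2 = LOW OR LOW = LOW
n3 = n2 OR n1 OR in2 = LOW OR LOW OR LOW = LOW
n4 = n3 OR n2 = LOW OR LOW = LOW
n6 = n3 AND in2 = LOW AND LOW = LOW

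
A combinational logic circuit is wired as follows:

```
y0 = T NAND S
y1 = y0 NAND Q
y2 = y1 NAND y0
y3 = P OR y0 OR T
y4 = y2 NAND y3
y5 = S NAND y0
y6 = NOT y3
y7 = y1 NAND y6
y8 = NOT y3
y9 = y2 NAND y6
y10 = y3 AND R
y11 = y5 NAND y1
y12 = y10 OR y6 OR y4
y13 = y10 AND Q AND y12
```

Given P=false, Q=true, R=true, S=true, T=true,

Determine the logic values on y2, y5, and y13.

y2 = true; y5 = true; y13 = true

y0 = T NAND S = true NAND true = false
y1 = y0 NAND Q = false NAND true = true
y2 = y1 NAND y0 = true NAND false = true
y3 = P OR y0 OR T = false OR false OR true = true
y4 = y2 NAND y3 = true NAND true = false
y5 = S NAND y0 = true NAND false = true
y6 = NOT y3 = NOT true = false
y10 = y3 AND R = true AND true = true
y12 = y10 OR y6 OR y4 = true OR false OR false = true
y13 = y10 AND Q AND y12 = true AND true AND true = true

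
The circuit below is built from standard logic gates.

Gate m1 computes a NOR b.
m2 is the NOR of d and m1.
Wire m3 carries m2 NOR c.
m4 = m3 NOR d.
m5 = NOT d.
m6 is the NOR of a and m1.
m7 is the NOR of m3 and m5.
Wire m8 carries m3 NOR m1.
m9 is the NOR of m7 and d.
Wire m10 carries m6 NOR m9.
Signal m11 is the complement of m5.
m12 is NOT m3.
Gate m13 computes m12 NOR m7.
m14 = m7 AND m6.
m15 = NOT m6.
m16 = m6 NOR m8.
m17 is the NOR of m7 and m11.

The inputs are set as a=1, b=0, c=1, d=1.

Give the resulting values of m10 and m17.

m10 = 1, m17 = 0

m1 = a NOR b = 1 NOR 0 = 0
m2 = d NOR m1 = 1 NOR 0 = 0
m3 = m2 NOR c = 0 NOR 1 = 0
m5 = NOT d = NOT 1 = 0
m6 = a NOR m1 = 1 NOR 0 = 0
m7 = m3 NOR m5 = 0 NOR 0 = 1
m9 = m7 NOR d = 1 NOR 1 = 0
m10 = m6 NOR m9 = 0 NOR 0 = 1
m11 = NOT m5 = NOT 0 = 1
m17 = m7 NOR m11 = 1 NOR 1 = 0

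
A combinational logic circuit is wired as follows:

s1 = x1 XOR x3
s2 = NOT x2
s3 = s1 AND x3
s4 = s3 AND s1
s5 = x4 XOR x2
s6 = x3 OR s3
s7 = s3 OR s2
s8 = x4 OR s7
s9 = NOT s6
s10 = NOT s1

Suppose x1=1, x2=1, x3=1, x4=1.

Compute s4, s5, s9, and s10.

s4 = 0, s5 = 0, s9 = 0, s10 = 1

s1 = x1 XOR x3 = 1 XOR 1 = 0
s3 = s1 AND x3 = 0 AND 1 = 0
s4 = s3 AND s1 = 0 AND 0 = 0
s5 = x4 XOR x2 = 1 XOR 1 = 0
s6 = x3 OR s3 = 1 OR 0 = 1
s9 = NOT s6 = NOT 1 = 0
s10 = NOT s1 = NOT 0 = 1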